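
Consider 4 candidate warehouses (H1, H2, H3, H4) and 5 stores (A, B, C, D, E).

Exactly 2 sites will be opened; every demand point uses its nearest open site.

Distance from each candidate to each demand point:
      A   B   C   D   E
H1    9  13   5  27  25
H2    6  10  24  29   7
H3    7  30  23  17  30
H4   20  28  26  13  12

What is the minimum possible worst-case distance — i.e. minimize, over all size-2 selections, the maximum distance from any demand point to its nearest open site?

Open {H1, H4}.
  Farthest demand point is B at distance 13 (to H1); all others are ≤ 13.
With {H2, H3} the worst case is 23.
With {H2, H4} the worst case is 24.
No size-2 selection achieves below 13.

13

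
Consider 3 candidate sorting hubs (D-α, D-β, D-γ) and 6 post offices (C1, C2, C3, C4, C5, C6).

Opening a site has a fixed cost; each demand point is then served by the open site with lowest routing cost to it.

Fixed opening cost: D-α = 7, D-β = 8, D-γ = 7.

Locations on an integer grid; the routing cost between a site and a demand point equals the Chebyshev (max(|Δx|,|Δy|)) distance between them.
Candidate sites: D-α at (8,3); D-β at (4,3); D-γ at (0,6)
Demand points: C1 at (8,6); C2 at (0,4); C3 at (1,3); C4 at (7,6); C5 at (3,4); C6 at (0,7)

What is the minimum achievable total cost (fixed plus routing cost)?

27

Open {D-β}: assign each demand point to its cheapest open site.
  C1→D-β 4, C2→D-β 4, C3→D-β 3, C4→D-β 3, C5→D-β 1, C6→D-β 4
  routing cost 19, fixed 8 → total 27.
Compare {D-α, D-γ}: routing cost 15 + fixed 14 = 29.
Compare {D-β, D-γ}: routing cost 14 + fixed 15 = 29.
Compare {D-γ}: routing cost 24 + fixed 7 = 31.
All other subsets cost ≥ 29. Minimum total cost: 27.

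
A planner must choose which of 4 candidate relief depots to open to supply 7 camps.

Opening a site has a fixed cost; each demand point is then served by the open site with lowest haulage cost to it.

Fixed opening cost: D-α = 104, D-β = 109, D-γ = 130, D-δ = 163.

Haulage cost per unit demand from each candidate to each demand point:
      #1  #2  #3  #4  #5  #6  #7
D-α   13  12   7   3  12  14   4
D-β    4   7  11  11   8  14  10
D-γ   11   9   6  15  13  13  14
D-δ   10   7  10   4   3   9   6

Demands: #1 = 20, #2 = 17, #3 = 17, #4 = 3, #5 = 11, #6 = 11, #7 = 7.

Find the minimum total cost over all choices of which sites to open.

810

Open {D-α, D-β}: assign each demand point to its cheapest open site.
  #1→D-β 20×4=80, #2→D-β 17×7=119, #3→D-α 17×7=119, #4→D-α 3×3=9, #5→D-β 11×8=88, #6→D-α 11×14=154, #7→D-α 7×4=28
  haulage cost 597, fixed 213 → total 810.
Compare {D-β, D-δ}: haulage cost 555 + fixed 272 = 827.
Compare {D-δ}: haulage cost 675 + fixed 163 = 838.
Compare {D-β}: haulage cost 731 + fixed 109 = 840.
All other subsets cost ≥ 827. Minimum total cost: 810.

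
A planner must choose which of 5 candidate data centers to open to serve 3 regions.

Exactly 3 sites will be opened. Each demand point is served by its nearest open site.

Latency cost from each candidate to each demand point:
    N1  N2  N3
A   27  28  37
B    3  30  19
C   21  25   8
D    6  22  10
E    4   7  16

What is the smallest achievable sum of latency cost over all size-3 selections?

Open {B, C, E}.
  N1→B 3, N2→E 7, N3→C 8  ⇒ total 18.
Compare {A, C, E}: total 19.
Compare {C, D, E}: total 19.
No size-3 selection does better; minimum is 18.

18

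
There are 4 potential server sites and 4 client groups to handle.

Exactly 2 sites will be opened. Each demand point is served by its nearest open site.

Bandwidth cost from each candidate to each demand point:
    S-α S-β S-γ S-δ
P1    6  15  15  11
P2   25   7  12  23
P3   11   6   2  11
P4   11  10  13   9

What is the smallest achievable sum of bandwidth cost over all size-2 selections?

25

Open {P1, P3}.
  S-α→P1 6, S-β→P3 6, S-γ→P3 2, S-δ→P1 11  ⇒ total 25.
Compare {P3, P4}: total 28.
Compare {P2, P3}: total 30.
No size-2 selection does better; minimum is 25.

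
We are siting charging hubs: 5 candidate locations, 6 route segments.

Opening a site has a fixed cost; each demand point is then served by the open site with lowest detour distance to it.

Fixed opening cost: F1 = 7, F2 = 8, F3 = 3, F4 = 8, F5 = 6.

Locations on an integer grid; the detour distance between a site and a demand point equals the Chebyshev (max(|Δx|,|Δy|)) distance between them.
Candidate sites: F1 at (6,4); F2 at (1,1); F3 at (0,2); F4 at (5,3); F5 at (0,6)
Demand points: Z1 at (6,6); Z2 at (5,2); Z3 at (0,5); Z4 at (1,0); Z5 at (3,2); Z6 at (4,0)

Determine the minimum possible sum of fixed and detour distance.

25

Open {F3, F4}: assign each demand point to its cheapest open site.
  Z1→F4 3, Z2→F4 1, Z3→F3 3, Z4→F3 2, Z5→F4 2, Z6→F4 3
  detour distance 14, fixed 11 → total 25.
Compare {F3}: detour distance 23 + fixed 3 = 26.
Compare {F4}: detour distance 18 + fixed 8 = 26.
Compare {F1, F3}: detour distance 16 + fixed 10 = 26.
All other subsets cost ≥ 26. Minimum total cost: 25.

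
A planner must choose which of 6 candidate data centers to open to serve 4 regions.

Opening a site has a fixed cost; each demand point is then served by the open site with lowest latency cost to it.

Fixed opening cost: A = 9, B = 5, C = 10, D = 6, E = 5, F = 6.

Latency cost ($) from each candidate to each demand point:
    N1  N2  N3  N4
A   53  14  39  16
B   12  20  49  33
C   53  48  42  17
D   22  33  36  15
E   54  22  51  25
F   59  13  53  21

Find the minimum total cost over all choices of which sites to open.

Open {B, D, F}: assign each demand point to its cheapest open site.
  N1→B 12, N2→F 13, N3→D 36, N4→D 15
  latency cost 76, fixed 17 → total 93.
Compare {B, D}: latency cost 83 + fixed 11 = 94.
Compare {A, B}: latency cost 81 + fixed 14 = 95.
Compare {A, B, D}: latency cost 77 + fixed 20 = 97.
All other subsets cost ≥ 94. Minimum total cost: 93.

93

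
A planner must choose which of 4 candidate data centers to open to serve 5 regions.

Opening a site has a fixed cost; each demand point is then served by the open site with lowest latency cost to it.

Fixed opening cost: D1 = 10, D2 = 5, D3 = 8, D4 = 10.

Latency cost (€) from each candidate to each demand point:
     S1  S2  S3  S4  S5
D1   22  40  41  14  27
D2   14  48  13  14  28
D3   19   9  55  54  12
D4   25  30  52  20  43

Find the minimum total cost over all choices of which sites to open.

Open {D2, D3}: assign each demand point to its cheapest open site.
  S1→D2 14, S2→D3 9, S3→D2 13, S4→D2 14, S5→D3 12
  latency cost 62, fixed 13 → total 75.
Compare {D1, D2, D3}: latency cost 62 + fixed 23 = 85.
Compare {D2, D3, D4}: latency cost 62 + fixed 23 = 85.
Compare {D1, D2, D3, D4}: latency cost 62 + fixed 33 = 95.
All other subsets cost ≥ 85. Minimum total cost: 75.

75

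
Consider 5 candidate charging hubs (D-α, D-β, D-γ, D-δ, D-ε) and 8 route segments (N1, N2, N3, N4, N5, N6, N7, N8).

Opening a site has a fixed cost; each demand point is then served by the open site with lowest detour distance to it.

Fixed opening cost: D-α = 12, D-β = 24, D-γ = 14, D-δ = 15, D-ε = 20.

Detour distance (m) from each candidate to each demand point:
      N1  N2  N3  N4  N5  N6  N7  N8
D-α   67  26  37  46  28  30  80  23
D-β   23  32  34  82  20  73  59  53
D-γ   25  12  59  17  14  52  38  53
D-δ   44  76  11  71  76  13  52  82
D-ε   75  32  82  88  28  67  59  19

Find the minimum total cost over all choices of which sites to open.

Open {D-α, D-γ, D-δ}: assign each demand point to its cheapest open site.
  N1→D-γ 25, N2→D-γ 12, N3→D-δ 11, N4→D-γ 17, N5→D-γ 14, N6→D-δ 13, N7→D-γ 38, N8→D-α 23
  detour distance 153, fixed 41 → total 194.
Compare {D-γ, D-δ, D-ε}: detour distance 149 + fixed 49 = 198.
Compare {D-α, D-γ, D-δ, D-ε}: detour distance 149 + fixed 61 = 210.
Compare {D-γ, D-δ}: detour distance 183 + fixed 29 = 212.
All other subsets cost ≥ 198. Minimum total cost: 194.

194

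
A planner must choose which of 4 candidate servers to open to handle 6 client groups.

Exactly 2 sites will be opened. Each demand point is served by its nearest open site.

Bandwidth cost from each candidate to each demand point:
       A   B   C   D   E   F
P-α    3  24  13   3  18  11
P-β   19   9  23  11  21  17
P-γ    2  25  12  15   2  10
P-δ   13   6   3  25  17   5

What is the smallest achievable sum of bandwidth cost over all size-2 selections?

33

Open {P-γ, P-δ}.
  A→P-γ 2, B→P-δ 6, C→P-δ 3, D→P-γ 15, E→P-γ 2, F→P-δ 5  ⇒ total 33.
Compare {P-α, P-δ}: total 37.
Compare {P-β, P-γ}: total 46.
No size-2 selection does better; minimum is 33.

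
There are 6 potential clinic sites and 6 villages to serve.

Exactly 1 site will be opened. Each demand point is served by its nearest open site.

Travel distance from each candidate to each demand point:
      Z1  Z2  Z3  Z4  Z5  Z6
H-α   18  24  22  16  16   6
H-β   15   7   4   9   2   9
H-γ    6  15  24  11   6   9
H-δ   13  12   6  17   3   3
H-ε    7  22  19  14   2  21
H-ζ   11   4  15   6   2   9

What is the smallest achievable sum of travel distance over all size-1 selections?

Open {H-β}.
  Z1→H-β 15, Z2→H-β 7, Z3→H-β 4, Z4→H-β 9, Z5→H-β 2, Z6→H-β 9  ⇒ total 46.
Compare {H-ζ}: total 47.
Compare {H-δ}: total 54.
No size-1 selection does better; minimum is 46.

46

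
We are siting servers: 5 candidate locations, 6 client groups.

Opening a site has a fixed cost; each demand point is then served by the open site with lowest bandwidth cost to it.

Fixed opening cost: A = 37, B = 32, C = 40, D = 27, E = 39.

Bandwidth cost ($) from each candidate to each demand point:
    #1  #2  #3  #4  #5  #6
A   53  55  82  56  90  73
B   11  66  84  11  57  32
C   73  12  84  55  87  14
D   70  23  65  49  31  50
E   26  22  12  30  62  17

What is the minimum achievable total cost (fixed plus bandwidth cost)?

Open {B, E}: assign each demand point to its cheapest open site.
  #1→B 11, #2→E 22, #3→E 12, #4→B 11, #5→B 57, #6→E 17
  bandwidth cost 130, fixed 71 → total 201.
Compare {B, D, E}: bandwidth cost 104 + fixed 98 = 202.
Compare {D, E}: bandwidth cost 138 + fixed 66 = 204.
Compare {E}: bandwidth cost 169 + fixed 39 = 208.
All other subsets cost ≥ 202. Minimum total cost: 201.

201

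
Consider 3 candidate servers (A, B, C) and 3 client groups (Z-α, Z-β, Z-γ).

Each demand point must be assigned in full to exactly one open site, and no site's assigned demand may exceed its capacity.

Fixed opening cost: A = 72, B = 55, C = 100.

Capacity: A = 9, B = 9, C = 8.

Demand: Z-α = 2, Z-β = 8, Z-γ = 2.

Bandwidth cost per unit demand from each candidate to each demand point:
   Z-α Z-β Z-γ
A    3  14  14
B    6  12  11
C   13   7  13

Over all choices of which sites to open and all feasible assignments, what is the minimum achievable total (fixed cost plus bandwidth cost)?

Open {B, C}; cheapest assignment that respects the capacities:
  B (cap 9, load 4): Z-α, Z-γ — cost 2×6 + 2×11 = 34
  C (cap 8, load 8): Z-β — cost 8×7 = 56
  Shipping 90, fixed 155 → total 245.
  Any other capacity-feasible assignment to {B, C} ships for at least 90.
Compare {A, B}: its best feasible assignment gives total 257.
Compare {A, C}: its best feasible assignment gives total 262.
Every other set of open sites that can feasibly serve all demand totals ≥ 257 even under its best assignment. Minimum: 245.

245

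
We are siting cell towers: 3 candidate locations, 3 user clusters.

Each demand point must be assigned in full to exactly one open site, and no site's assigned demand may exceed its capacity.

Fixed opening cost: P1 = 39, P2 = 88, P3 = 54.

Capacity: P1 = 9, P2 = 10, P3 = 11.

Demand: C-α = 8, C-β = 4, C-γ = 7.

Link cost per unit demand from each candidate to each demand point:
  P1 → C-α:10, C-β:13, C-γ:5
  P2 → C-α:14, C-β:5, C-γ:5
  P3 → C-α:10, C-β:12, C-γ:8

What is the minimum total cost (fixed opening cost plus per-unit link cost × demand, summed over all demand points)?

Open {P1, P3}; cheapest assignment that respects the capacities:
  P1 (cap 9, load 8): C-α — cost 8×10 = 80
  P3 (cap 11, load 11): C-β, C-γ — cost 4×12 + 7×8 = 104
  Shipping 184, fixed 93 → total 277.
  Any other capacity-feasible assignment to {P1, P3} ships for at least 184.
Compare {P1, P2, P3}: its best feasible assignment gives total 316.
Compare {P2, P3}: its best feasible assignment gives total 358.
Every other set of open sites that can feasibly serve all demand totals ≥ 316 even under its best assignment. Minimum: 277.

277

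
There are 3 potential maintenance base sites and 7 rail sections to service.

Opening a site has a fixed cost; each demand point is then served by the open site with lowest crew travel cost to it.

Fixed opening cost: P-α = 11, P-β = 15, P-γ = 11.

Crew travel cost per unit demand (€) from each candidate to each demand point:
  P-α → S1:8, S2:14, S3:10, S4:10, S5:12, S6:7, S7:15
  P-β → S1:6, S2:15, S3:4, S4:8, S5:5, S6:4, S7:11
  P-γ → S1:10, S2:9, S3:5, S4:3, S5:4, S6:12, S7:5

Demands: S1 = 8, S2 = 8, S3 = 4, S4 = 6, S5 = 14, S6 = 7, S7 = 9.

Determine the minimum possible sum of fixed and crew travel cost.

309

Open {P-β, P-γ}: assign each demand point to its cheapest open site.
  S1→P-β 8×6=48, S2→P-γ 8×9=72, S3→P-β 4×4=16, S4→P-γ 6×3=18, S5→P-γ 14×4=56, S6→P-β 7×4=28, S7→P-γ 9×5=45
  crew travel cost 283, fixed 26 → total 309.
Compare {P-α, P-β, P-γ}: crew travel cost 283 + fixed 37 = 320.
Compare {P-α, P-γ}: crew travel cost 324 + fixed 22 = 346.
Compare {P-γ}: crew travel cost 375 + fixed 11 = 386.
All other subsets cost ≥ 320. Minimum total cost: 309.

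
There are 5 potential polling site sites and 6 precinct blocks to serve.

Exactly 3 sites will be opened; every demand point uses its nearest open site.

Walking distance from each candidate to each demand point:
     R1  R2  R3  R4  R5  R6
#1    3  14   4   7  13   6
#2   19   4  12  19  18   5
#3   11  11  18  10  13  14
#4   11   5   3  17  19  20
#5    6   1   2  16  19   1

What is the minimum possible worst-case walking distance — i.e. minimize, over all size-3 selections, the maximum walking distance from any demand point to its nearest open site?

Open {#1, #2, #3}.
  Farthest demand point is R5 at walking distance 13 (to #1); all others are ≤ 13.
With {#1, #2, #4} the worst case is 13.
With {#1, #2, #5} the worst case is 13.
No size-3 selection achieves below 13.

13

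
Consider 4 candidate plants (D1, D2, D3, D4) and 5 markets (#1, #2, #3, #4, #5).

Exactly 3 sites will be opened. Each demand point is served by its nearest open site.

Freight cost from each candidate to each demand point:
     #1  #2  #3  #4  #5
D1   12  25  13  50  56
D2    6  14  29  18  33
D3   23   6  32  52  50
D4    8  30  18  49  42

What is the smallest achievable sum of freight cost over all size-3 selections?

76

Open {D1, D2, D3}.
  #1→D2 6, #2→D3 6, #3→D1 13, #4→D2 18, #5→D2 33  ⇒ total 76.
Compare {D2, D3, D4}: total 81.
Compare {D1, D2, D4}: total 84.
No size-3 selection does better; minimum is 76.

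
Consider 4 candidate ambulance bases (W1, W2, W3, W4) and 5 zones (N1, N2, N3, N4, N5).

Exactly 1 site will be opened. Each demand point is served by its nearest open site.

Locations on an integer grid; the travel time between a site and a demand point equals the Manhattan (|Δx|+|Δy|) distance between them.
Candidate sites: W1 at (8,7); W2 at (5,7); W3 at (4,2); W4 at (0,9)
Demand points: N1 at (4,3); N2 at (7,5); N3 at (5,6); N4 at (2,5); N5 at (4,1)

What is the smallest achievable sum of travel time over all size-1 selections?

18

Open {W3}.
  N1→W3 1, N2→W3 6, N3→W3 5, N4→W3 5, N5→W3 1  ⇒ total 18.
Compare {W2}: total 22.
Compare {W1}: total 33.
No size-1 selection does better; minimum is 18.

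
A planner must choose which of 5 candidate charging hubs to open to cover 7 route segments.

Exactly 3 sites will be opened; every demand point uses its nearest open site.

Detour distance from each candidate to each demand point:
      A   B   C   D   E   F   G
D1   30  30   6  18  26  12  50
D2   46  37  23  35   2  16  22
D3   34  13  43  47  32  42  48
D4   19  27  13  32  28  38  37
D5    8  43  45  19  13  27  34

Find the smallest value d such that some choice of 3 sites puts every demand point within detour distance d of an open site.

23

Open {D2, D3, D5}.
  Farthest demand point is C at detour distance 23 (to D2); all others are ≤ 23.
With {D1, D2, D4} the worst case is 27.
With {D2, D4, D5} the worst case is 27.
No size-3 selection achieves below 23.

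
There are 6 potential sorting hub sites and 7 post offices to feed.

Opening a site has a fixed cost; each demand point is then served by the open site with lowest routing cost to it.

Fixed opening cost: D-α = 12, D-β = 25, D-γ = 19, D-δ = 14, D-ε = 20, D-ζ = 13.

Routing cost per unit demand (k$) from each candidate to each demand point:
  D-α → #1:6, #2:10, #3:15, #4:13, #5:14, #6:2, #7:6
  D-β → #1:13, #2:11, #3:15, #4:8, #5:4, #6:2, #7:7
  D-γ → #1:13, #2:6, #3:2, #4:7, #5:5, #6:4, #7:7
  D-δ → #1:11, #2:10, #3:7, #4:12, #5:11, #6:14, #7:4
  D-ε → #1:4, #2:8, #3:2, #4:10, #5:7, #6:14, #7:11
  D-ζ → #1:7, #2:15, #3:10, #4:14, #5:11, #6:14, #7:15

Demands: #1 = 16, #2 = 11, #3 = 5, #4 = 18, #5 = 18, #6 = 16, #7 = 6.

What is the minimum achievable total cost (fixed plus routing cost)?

472

Open {D-β, D-γ, D-δ, D-ε}: assign each demand point to its cheapest open site.
  #1→D-ε 16×4=64, #2→D-γ 11×6=66, #3→D-γ 5×2=10, #4→D-γ 18×7=126, #5→D-β 18×4=72, #6→D-β 16×2=32, #7→D-δ 6×4=24
  routing cost 394, fixed 78 → total 472.
Compare {D-α, D-γ, D-ε}: routing cost 424 + fixed 51 = 475.
Compare {D-β, D-γ, D-ε}: routing cost 412 + fixed 64 = 476.
Compare {D-α, D-γ, D-δ, D-ε}: routing cost 412 + fixed 65 = 477.
All other subsets cost ≥ 475. Minimum total cost: 472.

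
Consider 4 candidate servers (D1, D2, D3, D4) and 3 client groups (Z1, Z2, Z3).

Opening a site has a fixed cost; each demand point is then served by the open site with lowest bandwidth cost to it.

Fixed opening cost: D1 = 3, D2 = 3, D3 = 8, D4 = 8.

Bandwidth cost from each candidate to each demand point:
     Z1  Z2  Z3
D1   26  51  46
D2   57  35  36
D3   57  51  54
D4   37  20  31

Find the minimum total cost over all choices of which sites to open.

88

Open {D1, D4}: assign each demand point to its cheapest open site.
  Z1→D1 26, Z2→D4 20, Z3→D4 31
  bandwidth cost 77, fixed 11 → total 88.
Compare {D1, D2, D4}: bandwidth cost 77 + fixed 14 = 91.
Compare {D4}: bandwidth cost 88 + fixed 8 = 96.
Compare {D1, D3, D4}: bandwidth cost 77 + fixed 19 = 96.
All other subsets cost ≥ 91. Minimum total cost: 88.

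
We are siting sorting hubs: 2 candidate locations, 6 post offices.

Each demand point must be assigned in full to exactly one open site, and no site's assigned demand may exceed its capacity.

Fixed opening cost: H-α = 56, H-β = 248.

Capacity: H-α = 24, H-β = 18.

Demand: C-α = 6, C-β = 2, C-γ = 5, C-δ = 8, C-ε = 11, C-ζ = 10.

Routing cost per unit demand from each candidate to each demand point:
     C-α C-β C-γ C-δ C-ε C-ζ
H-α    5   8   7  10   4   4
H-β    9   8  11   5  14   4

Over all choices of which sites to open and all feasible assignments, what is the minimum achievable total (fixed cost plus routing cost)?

509

Open {H-α, H-β}; cheapest assignment that respects the capacities:
  H-α (cap 24, load 24): C-α, C-β, C-γ, C-ε — cost 6×5 + 2×8 + 5×7 + 11×4 = 125
  H-β (cap 18, load 18): C-δ, C-ζ — cost 8×5 + 10×4 = 80
  Shipping 205, fixed 304 → total 509.
  Any other capacity-feasible assignment to {H-α, H-β} ships for at least 205.
Total demand is 42 and no other set of sites has combined capacity ≥ 42, so {H-α, H-β} is the only feasible choice of open sites. Minimum: 509.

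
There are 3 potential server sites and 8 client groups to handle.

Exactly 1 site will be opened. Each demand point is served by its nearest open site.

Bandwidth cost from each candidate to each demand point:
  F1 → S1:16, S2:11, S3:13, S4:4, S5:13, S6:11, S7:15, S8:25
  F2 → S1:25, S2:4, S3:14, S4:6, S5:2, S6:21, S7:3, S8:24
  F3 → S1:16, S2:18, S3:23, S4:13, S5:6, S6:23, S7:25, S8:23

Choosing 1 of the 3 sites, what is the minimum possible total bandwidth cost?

99

Open {F2}.
  S1→F2 25, S2→F2 4, S3→F2 14, S4→F2 6, S5→F2 2, S6→F2 21, S7→F2 3, S8→F2 24  ⇒ total 99.
Compare {F1}: total 108.
Compare {F3}: total 147.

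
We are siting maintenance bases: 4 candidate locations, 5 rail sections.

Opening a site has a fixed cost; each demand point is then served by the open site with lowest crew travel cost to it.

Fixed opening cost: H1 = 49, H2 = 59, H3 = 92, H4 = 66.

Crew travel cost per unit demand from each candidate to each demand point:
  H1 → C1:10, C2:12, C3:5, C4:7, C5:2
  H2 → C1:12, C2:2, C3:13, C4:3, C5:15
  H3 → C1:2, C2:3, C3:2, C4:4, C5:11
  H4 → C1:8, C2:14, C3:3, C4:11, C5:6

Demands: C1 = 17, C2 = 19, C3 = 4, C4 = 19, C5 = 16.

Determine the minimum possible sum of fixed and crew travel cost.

348

Open {H1, H3}: assign each demand point to its cheapest open site.
  C1→H3 17×2=34, C2→H3 19×3=57, C3→H3 4×2=8, C4→H3 19×4=76, C5→H1 16×2=32
  crew travel cost 207, fixed 141 → total 348.
Compare {H1, H2, H3}: crew travel cost 169 + fixed 200 = 369.
Compare {H1, H3, H4}: crew travel cost 207 + fixed 207 = 414.
Compare {H1, H2}: crew travel cost 317 + fixed 108 = 425.
All other subsets cost ≥ 369. Minimum total cost: 348.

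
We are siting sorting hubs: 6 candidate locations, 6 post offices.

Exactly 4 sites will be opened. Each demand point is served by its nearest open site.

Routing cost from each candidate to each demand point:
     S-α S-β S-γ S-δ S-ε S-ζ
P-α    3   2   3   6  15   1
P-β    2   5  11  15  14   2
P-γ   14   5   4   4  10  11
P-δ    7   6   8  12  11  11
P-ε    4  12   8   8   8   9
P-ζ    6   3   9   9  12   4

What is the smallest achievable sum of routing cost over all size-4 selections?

Open {P-α, P-β, P-γ, P-ε}.
  S-α→P-β 2, S-β→P-α 2, S-γ→P-α 3, S-δ→P-γ 4, S-ε→P-ε 8, S-ζ→P-α 1  ⇒ total 20.
Compare {P-α, P-γ, P-δ, P-ε}: total 21.
Compare {P-α, P-γ, P-ε, P-ζ}: total 21.
No size-4 selection does better; minimum is 20.

20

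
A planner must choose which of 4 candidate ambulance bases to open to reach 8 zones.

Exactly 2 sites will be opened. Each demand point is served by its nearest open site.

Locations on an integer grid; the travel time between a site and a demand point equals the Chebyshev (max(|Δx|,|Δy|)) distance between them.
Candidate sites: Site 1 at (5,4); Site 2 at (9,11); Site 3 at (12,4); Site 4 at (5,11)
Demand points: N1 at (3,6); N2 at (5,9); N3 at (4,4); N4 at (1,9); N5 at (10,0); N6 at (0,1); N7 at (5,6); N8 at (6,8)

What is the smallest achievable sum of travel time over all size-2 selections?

24

Open {Site 1, Site 4}.
  N1→Site 1 2, N2→Site 4 2, N3→Site 1 1, N4→Site 4 4, N5→Site 1 5, N6→Site 1 5, N7→Site 1 2, N8→Site 4 3  ⇒ total 24.
Compare {Site 1, Site 2}: total 27.
Compare {Site 1, Site 3}: total 28.
No size-2 selection does better; minimum is 24.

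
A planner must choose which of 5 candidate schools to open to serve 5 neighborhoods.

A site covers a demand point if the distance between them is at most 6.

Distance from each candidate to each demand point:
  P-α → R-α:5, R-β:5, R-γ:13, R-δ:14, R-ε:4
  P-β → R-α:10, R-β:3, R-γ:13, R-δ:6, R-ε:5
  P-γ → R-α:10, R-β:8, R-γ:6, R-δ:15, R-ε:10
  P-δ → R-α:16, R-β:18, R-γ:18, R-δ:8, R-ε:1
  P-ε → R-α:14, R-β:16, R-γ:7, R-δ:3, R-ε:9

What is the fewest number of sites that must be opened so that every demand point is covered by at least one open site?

Coverage sets (demand points within 6 of each site):
  P-α: {R-α, R-β, R-ε}
  P-β: {R-β, R-δ, R-ε}
  P-γ: {R-γ}
  P-δ: {R-ε}
  P-ε: {R-δ}
No 2 sites suffice: every size-2 union leaves at least one demand point uncovered.
But {P-α, P-β, P-γ} covers everything, so the minimum is 3.

3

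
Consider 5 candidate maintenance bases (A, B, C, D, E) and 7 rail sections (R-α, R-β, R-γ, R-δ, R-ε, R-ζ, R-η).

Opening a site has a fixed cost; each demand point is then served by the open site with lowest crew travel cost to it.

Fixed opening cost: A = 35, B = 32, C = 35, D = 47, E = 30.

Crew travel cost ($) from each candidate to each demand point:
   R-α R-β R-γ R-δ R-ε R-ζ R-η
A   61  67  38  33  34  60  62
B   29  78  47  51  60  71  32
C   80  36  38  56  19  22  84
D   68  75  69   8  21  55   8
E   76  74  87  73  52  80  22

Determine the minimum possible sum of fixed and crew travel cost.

Open {B, C, D}: assign each demand point to its cheapest open site.
  R-α→B 29, R-β→C 36, R-γ→C 38, R-δ→D 8, R-ε→C 19, R-ζ→C 22, R-η→D 8
  crew travel cost 160, fixed 114 → total 274.
Compare {C, D}: crew travel cost 199 + fixed 82 = 281.
Compare {B, C}: crew travel cost 227 + fixed 67 = 294.
Compare {B, C, D, E}: crew travel cost 160 + fixed 144 = 304.
All other subsets cost ≥ 281. Minimum total cost: 274.

274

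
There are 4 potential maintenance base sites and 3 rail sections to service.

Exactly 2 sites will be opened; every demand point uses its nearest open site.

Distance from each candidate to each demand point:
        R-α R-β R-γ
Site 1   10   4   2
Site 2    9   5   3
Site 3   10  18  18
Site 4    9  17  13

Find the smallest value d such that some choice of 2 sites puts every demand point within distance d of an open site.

Open {Site 1, Site 2}.
  Farthest demand point is R-α at distance 9 (to Site 2); all others are ≤ 9.
With {Site 1, Site 4} the worst case is 9.
With {Site 2, Site 3} the worst case is 9.
No size-2 selection achieves below 9.

9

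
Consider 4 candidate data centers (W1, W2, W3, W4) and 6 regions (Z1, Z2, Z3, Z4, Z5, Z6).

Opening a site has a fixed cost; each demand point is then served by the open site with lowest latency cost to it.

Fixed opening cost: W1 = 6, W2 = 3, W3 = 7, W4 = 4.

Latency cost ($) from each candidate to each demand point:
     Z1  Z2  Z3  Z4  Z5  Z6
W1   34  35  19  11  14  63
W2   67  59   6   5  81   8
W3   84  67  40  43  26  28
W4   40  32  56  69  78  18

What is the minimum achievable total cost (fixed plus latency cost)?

111

Open {W1, W2}: assign each demand point to its cheapest open site.
  Z1→W1 34, Z2→W1 35, Z3→W2 6, Z4→W2 5, Z5→W1 14, Z6→W2 8
  latency cost 102, fixed 9 → total 111.
Compare {W1, W2, W4}: latency cost 99 + fixed 13 = 112.
Compare {W1, W2, W3}: latency cost 102 + fixed 16 = 118.
Compare {W1, W2, W3, W4}: latency cost 99 + fixed 20 = 119.
All other subsets cost ≥ 112. Minimum total cost: 111.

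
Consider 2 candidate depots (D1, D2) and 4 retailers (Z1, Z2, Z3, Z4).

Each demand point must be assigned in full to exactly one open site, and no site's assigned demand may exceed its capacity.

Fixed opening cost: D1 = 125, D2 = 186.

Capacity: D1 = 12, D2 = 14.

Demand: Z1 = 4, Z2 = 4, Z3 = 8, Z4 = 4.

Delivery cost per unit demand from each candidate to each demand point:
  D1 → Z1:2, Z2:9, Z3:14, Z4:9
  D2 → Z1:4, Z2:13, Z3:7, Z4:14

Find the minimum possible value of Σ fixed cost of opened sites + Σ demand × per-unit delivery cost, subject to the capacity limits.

447

Open {D1, D2}; cheapest assignment that respects the capacities:
  D1 (cap 12, load 12): Z1, Z2, Z4 — cost 4×2 + 4×9 + 4×9 = 80
  D2 (cap 14, load 8): Z3 — cost 8×7 = 56
  Shipping 136, fixed 311 → total 447.
  Any other capacity-feasible assignment to {D1, D2} ships for at least 136.
Total demand is 20 and no other set of sites has combined capacity ≥ 20, so {D1, D2} is the only feasible choice of open sites. Minimum: 447.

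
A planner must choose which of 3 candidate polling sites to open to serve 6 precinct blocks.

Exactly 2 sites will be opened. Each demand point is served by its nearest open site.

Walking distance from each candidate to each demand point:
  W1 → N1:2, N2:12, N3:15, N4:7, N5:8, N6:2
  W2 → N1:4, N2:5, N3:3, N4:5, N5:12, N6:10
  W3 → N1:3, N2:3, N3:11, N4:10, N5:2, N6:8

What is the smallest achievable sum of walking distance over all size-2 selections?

24

Open {W2, W3}.
  N1→W3 3, N2→W3 3, N3→W2 3, N4→W2 5, N5→W3 2, N6→W3 8  ⇒ total 24.
Compare {W1, W2}: total 25.
Compare {W1, W3}: total 27.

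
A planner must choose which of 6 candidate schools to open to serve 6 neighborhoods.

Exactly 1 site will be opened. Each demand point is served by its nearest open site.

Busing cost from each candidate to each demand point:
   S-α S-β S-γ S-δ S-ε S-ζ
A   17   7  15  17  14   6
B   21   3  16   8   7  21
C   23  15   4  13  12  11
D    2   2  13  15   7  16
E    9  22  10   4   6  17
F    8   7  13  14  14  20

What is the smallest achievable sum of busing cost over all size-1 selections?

55

Open {D}.
  S-α→D 2, S-β→D 2, S-γ→D 13, S-δ→D 15, S-ε→D 7, S-ζ→D 16  ⇒ total 55.
Compare {E}: total 68.
Compare {A}: total 76.
No size-1 selection does better; minimum is 55.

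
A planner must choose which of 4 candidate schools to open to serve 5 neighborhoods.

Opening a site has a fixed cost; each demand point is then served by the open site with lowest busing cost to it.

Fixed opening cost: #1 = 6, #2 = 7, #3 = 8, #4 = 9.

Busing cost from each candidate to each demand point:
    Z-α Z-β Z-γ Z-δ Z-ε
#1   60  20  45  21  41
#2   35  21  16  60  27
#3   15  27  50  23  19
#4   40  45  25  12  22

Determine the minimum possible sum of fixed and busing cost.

107

Open {#2, #3, #4}: assign each demand point to its cheapest open site.
  Z-α→#3 15, Z-β→#2 21, Z-γ→#2 16, Z-δ→#4 12, Z-ε→#3 19
  busing cost 83, fixed 24 → total 107.
Compare {#2, #3}: busing cost 94 + fixed 15 = 109.
Compare {#1, #2, #3}: busing cost 91 + fixed 21 = 112.
Compare {#1, #2, #3, #4}: busing cost 82 + fixed 30 = 112.
All other subsets cost ≥ 109. Minimum total cost: 107.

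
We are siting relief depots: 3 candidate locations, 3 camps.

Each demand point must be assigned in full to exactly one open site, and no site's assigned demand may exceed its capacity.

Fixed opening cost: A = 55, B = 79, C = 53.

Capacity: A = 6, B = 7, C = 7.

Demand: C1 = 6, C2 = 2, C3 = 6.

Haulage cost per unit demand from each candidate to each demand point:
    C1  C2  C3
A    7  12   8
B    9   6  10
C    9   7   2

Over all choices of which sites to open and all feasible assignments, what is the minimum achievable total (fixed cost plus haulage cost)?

Open {A, B, C}; cheapest assignment that respects the capacities:
  A (cap 6, load 6): C1 — cost 6×7 = 42
  B (cap 7, load 2): C2 — cost 2×6 = 12
  C (cap 7, load 6): C3 — cost 6×2 = 12
  Shipping 66, fixed 187 → total 253.
  Any other capacity-feasible assignment to {A, B, C} ships for at least 66.
Total demand is 14; every other set of sites either has combined capacity below 14 or cannot fit the demands without splitting one across sites, so {A, B, C} is the only feasible choice of open sites. Minimum: 253.

253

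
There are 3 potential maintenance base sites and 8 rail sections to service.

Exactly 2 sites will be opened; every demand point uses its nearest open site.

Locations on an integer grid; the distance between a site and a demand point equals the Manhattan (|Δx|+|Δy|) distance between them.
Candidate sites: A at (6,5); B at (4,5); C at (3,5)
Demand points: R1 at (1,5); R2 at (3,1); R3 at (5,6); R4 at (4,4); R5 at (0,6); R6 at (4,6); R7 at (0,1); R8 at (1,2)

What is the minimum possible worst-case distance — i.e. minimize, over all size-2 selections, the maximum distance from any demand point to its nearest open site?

Open {A, C}.
  Farthest demand point is R7 at distance 7 (to C); all others are ≤ 7.
With {B, C} the worst case is 7.
With {A, B} the worst case is 8.
No size-2 selection achieves below 7.

7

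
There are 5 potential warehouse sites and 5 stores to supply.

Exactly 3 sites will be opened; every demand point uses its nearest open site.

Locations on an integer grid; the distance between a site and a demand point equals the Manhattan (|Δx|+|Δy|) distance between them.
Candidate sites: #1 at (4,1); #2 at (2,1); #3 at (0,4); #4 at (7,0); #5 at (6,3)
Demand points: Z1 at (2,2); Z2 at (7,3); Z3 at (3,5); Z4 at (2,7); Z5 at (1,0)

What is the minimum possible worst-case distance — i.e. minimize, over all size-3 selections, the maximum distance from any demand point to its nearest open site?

5

Open {#1, #2, #3}.
  Farthest demand point is Z2 at distance 5 (to #1); all others are ≤ 5.
With {#1, #3, #4} the worst case is 5.
With {#1, #3, #5} the worst case is 5.
No size-3 selection achieves below 5.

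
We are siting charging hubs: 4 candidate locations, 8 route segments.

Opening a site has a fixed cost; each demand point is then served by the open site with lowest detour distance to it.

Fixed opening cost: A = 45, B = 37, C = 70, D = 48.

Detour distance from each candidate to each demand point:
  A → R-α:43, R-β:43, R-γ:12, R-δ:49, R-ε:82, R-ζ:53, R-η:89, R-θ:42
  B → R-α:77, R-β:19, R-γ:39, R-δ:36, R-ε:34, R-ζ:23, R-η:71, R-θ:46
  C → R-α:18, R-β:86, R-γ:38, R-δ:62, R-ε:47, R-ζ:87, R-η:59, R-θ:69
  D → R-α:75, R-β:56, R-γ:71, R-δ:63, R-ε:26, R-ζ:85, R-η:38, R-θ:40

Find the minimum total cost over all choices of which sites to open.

362

Open {A, B}: assign each demand point to its cheapest open site.
  R-α→A 43, R-β→B 19, R-γ→A 12, R-δ→B 36, R-ε→B 34, R-ζ→B 23, R-η→B 71, R-θ→A 42
  detour distance 280, fixed 82 → total 362.
Compare {A, B, D}: detour distance 237 + fixed 130 = 367.
Compare {B, C}: detour distance 273 + fixed 107 = 380.
Compare {B, D}: detour distance 296 + fixed 85 = 381.
All other subsets cost ≥ 367. Minimum total cost: 362.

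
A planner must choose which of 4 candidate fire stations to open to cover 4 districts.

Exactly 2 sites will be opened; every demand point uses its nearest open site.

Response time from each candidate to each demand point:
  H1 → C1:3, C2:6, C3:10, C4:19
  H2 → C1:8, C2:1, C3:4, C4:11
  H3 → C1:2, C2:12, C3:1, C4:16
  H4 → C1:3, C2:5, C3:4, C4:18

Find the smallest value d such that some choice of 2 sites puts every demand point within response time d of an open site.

Open {H1, H2}.
  Farthest demand point is C4 at response time 11 (to H2); all others are ≤ 11.
With {H2, H3} the worst case is 11.
With {H2, H4} the worst case is 11.
No size-2 selection achieves below 11.

11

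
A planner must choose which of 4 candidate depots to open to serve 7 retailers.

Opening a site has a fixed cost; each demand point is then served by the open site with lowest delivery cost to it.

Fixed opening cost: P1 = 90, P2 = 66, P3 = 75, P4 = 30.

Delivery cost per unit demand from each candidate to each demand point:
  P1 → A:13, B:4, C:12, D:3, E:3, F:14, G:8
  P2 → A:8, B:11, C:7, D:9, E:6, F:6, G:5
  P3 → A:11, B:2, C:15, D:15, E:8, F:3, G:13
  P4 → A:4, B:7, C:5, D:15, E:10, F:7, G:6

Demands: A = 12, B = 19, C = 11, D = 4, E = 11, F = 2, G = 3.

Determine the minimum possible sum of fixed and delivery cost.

Open {P1, P4}: assign each demand point to its cheapest open site.
  A→P4 12×4=48, B→P1 19×4=76, C→P4 11×5=55, D→P1 4×3=12, E→P1 11×3=33, F→P4 2×7=14, G→P4 3×6=18
  delivery cost 256, fixed 120 → total 376.
Compare {P1, P3, P4}: delivery cost 210 + fixed 195 = 405.
Compare {P3, P4}: delivery cost 313 + fixed 105 = 418.
Compare {P2, P3, P4}: delivery cost 264 + fixed 171 = 435.
All other subsets cost ≥ 405. Minimum total cost: 376.

376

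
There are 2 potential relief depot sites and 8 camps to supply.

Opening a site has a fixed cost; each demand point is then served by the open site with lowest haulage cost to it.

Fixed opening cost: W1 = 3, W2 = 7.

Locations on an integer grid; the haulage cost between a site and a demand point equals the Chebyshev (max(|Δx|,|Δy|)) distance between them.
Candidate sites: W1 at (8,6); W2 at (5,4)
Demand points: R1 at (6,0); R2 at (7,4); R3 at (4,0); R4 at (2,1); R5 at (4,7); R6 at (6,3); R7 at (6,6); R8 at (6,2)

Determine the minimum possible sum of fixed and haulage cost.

28

Open {W2}: assign each demand point to its cheapest open site.
  R1→W2 4, R2→W2 2, R3→W2 4, R4→W2 3, R5→W2 3, R6→W2 1, R7→W2 2, R8→W2 2
  haulage cost 21, fixed 7 → total 28.
Compare {W1, W2}: haulage cost 21 + fixed 10 = 31.
Compare {W1}: haulage cost 33 + fixed 3 = 36.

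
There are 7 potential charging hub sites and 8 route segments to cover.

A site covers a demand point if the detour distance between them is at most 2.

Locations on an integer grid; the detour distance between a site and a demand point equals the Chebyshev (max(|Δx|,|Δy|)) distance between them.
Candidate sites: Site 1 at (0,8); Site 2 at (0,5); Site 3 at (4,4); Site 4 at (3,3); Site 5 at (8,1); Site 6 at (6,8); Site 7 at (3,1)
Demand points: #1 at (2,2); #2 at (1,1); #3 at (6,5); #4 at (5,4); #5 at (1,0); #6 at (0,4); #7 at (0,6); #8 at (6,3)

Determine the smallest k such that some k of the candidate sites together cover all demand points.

Coverage sets (demand points within 2 of each site):
  Site 1: {#7}
  Site 2: {#6, #7}
  Site 3: {#1, #3, #4, #8}
  Site 4: {#1, #2, #4}
  Site 5: {#8}
  Site 6: {}
  Site 7: {#1, #2, #5}
No 2 sites suffice: every size-2 union leaves at least one demand point uncovered.
But {Site 2, Site 3, Site 7} covers everything, so the minimum is 3.

3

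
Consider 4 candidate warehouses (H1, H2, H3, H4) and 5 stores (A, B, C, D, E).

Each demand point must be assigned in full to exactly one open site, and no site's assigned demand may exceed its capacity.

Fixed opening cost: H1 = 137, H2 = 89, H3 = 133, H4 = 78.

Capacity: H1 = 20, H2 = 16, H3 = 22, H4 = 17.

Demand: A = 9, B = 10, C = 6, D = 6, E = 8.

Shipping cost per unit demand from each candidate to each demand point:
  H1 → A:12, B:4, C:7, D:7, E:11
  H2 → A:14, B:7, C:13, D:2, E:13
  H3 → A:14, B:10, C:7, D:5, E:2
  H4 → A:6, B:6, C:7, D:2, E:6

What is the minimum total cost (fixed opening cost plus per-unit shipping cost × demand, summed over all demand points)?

Open {H3, H4}; cheapest assignment that respects the capacities:
  H3 (cap 22, load 22): B, C, D — cost 10×10 + 6×7 + 6×5 = 172
  H4 (cap 17, load 17): A, E — cost 9×6 + 8×6 = 102
  Shipping 274, fixed 211 → total 485.
  Any other capacity-feasible assignment to {H3, H4} ships for at least 274.
Compare {H2, H3, H4}: its best feasible assignment gives total 494.
Compare {H1, H2, H4}: its best feasible assignment gives total 500.
Every other set of open sites that can feasibly serve all demand totals ≥ 494 even under its best assignment. Minimum: 485.

485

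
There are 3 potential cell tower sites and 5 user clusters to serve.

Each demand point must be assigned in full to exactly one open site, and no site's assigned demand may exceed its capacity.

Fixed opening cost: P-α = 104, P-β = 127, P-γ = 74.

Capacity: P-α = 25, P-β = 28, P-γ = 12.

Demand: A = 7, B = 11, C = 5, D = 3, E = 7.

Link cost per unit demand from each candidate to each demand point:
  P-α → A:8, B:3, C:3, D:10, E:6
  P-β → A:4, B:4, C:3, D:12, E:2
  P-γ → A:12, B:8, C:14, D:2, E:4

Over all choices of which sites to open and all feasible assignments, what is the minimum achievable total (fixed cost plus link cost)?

316

Open {P-α, P-γ}; cheapest assignment that respects the capacities:
  P-α (cap 25, load 23): A, B, C — cost 7×8 + 11×3 + 5×3 = 104
  P-γ (cap 12, load 10): D, E — cost 3×2 + 7×4 = 34
  Shipping 138, fixed 178 → total 316.
  Any other capacity-feasible assignment to {P-α, P-γ} ships for at least 138.
Compare {P-β, P-γ}: its best feasible assignment gives total 322.
Compare {P-α, P-β}: its best feasible assignment gives total 351.
Every other set of open sites that can feasibly serve all demand totals ≥ 322 even under its best assignment. Minimum: 316.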